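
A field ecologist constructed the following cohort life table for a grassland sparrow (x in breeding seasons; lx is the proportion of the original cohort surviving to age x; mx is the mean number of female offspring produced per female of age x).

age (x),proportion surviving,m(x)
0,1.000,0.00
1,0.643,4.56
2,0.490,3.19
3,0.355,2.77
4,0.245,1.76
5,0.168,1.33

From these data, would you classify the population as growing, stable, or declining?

growing

R0 = Σ lx·mx = 0 + 2.93208 + 1.5631 + 0.98335 + 0.4312 + 0.22344 = 6.13317
R0 > 1, so the population is growing.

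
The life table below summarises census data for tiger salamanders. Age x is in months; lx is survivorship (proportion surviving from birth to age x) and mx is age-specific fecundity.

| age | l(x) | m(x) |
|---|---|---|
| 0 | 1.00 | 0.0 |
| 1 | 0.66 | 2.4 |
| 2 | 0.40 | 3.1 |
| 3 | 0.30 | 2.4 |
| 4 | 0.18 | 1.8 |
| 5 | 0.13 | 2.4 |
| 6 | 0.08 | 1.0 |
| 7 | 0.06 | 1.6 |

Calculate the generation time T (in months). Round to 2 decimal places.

2.35

lx·mx: 0, 1.584, 1.24, 0.72, 0.324, 0.312, 0.08, 0.096 → R0 = 4.356
x·lx·mx: 0, 1.584, 2.48, 2.16, 1.296, 1.56, 0.48, 0.672 → Σ = 10.232
T = 10.232 / 4.356 = 2.348944… → 2.35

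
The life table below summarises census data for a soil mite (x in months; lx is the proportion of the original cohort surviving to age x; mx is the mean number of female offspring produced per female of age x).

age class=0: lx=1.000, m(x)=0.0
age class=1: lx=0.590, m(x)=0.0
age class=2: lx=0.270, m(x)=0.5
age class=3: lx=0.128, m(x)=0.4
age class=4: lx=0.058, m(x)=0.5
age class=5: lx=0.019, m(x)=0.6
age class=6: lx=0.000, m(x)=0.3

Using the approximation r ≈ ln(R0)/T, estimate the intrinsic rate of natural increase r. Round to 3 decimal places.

R0 = Σ lx·mx = 0 + 0 + 0.135 + 0.0512 + 0.029 + 0.0114 + 0 = 0.2266
Σ x·lx·mx = 0.5966; T = 0.5966/0.2266 = 2.63283…
r ≈ ln(R0)/T = ln(0.2266)/2.63283… = -0.56387… → -0.564

-0.564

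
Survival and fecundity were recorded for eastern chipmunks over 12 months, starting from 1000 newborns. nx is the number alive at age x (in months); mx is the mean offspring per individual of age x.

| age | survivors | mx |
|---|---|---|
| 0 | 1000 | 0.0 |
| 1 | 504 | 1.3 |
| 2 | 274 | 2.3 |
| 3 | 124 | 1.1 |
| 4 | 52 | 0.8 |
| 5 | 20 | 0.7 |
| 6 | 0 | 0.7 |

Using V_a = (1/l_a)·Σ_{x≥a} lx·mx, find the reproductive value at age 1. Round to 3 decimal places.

lx = nx/n0 = nx/1000: 1, 0.504, 0.274, 0.124, 0.052, 0.02, 0
lx·mx for x ≥ 1: 0.6552, 0.6302, 0.1364, 0.0416, 0.014, 0 → sum = 1.4774
V_1 = 1.4774 / l_1 = 1.4774 / 0.504 = 2.931349… → 2.931

2.931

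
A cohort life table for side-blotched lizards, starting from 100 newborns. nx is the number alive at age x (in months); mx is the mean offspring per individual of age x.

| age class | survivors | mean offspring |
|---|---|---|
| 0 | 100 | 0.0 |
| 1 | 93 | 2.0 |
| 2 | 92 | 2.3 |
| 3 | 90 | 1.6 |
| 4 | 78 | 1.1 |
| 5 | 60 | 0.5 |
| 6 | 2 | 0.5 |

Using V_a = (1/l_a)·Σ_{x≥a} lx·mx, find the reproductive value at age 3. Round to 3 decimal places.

2.898

lx = nx/n0 = nx/100: 1, 0.93, 0.92, 0.9, 0.78, 0.6, 0.02
lx·mx for x ≥ 3: 1.44, 0.858, 0.3, 0.01 → sum = 2.608
V_3 = 2.608 / l_3 = 2.608 / 0.9 = 2.897778… → 2.898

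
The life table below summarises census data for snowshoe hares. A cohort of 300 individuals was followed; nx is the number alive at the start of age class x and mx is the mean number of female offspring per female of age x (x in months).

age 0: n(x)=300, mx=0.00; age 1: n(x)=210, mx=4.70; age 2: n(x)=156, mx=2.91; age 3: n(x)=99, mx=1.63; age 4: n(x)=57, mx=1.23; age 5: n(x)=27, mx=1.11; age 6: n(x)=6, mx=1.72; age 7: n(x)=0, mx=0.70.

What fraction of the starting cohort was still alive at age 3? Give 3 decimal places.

0.330

l_3 = n_3/n_0 = 99/300 = 0.33 → 0.330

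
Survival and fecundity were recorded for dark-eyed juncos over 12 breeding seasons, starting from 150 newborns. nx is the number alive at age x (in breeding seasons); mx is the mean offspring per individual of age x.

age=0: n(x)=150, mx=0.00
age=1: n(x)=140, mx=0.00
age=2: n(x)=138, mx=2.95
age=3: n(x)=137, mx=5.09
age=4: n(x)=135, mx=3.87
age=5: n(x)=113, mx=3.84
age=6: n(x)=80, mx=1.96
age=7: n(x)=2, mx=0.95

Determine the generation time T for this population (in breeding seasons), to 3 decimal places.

lx = nx/n0 = nx/150: 1, 0.93333…, 0.92, 0.91333…, 0.9, 0.75333…, 0.53333…, 0.01333…
lx·mx: 0, 0, 2.714, 4.648867…, 3.483, 2.8928…, 1.045333…, 0.012667… → R0 = 14.796667…
x·lx·mx: 0, 0, 5.428, 13.9466…, 13.932, 14.464…, 6.272…, 0.088667… → Σ = 54.131267…
T = 54.131267… / 14.796667… = 3.658342… → 3.658

3.658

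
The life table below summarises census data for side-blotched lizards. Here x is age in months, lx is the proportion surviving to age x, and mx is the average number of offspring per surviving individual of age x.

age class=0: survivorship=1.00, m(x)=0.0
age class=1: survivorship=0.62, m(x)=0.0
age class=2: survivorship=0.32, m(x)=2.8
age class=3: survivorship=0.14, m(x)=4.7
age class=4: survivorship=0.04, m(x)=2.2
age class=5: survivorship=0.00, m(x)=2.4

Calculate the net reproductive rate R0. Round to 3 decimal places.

1.642

lx·mx by age: 0, 0, 0.896, 0.658, 0.088, 0
R0 = Σ lx·mx = 1.642 → 1.642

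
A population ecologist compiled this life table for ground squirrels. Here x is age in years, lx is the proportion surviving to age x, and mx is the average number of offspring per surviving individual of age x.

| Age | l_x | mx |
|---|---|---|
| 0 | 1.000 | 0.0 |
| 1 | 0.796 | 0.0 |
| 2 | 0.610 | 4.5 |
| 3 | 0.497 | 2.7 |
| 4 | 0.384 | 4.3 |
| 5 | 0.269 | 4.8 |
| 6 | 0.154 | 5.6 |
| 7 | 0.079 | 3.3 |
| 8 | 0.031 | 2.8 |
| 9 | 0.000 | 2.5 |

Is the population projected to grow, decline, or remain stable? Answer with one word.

growing

R0 = Σ lx·mx = 0 + 0 + 2.745 + 1.3419 + 1.6512 + 1.2912 + 0.8624 + 0.2607 + 0.0868 + 0 = 8.2392
R0 > 1, so the population is growing.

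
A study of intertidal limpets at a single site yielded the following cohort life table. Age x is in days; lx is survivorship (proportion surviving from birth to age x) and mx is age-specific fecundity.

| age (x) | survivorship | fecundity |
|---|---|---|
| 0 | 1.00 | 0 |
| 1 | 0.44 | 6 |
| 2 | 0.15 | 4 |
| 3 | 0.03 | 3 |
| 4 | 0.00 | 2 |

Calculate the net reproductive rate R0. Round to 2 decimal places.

lx·mx by age: 0, 2.64, 0.6, 0.09, 0
R0 = Σ lx·mx = 3.33 → 3.33

3.33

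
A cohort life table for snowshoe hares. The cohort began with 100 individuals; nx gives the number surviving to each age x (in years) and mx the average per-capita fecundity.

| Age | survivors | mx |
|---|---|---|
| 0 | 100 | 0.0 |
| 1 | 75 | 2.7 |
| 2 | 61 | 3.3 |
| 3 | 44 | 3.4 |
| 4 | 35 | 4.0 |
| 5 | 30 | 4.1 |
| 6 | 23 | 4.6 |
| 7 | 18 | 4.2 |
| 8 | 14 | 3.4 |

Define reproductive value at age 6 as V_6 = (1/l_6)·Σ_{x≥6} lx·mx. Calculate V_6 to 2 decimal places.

9.96

lx = nx/n0 = nx/100: 1, 0.75, 0.61, 0.44, 0.35, 0.3, 0.23, 0.18, 0.14
lx·mx for x ≥ 6: 1.058, 0.756, 0.476 → sum = 2.29
V_6 = 2.29 / l_6 = 2.29 / 0.23 = 9.956522… → 9.96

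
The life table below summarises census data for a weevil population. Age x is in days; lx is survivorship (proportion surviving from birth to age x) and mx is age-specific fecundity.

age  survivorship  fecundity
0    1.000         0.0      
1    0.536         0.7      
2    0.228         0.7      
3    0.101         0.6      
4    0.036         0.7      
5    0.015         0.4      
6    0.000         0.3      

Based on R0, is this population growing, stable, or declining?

declining

R0 = Σ lx·mx = 0 + 0.3752 + 0.1596 + 0.0606 + 0.0252 + 0.006 + 0 = 0.6266
R0 < 1, so the population is declining.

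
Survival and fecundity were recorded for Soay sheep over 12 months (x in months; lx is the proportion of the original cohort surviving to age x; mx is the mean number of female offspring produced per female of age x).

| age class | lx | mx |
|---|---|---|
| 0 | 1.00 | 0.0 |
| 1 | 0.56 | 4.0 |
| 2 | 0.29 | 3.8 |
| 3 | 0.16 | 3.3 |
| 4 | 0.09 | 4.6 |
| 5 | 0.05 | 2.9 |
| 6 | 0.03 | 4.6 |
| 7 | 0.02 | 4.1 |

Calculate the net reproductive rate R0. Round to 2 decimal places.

4.65

lx·mx by age: 0, 2.24, 1.102, 0.528, 0.414, 0.145, 0.138, 0.082
R0 = Σ lx·mx = 4.649 → 4.65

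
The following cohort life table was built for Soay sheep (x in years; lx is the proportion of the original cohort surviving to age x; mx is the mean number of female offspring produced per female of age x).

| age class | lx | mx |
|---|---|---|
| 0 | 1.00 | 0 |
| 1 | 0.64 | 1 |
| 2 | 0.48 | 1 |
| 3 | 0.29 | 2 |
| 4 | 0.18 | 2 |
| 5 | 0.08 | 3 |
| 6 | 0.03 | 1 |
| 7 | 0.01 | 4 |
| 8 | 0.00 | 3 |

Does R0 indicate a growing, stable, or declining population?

R0 = Σ lx·mx = 0 + 0.64 + 0.48 + 0.58 + 0.36 + 0.24 + 0.03 + 0.04 + 0 = 2.37
R0 > 1, so the population is growing.

growing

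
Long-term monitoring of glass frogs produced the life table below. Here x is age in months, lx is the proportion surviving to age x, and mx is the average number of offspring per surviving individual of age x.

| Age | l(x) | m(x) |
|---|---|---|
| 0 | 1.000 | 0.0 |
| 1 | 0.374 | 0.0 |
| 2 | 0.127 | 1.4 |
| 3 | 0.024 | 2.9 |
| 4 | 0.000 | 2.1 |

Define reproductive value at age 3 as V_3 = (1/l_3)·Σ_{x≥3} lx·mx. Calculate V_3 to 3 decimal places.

lx·mx for x ≥ 3: 0.0696, 0 → sum = 0.0696
V_3 = 0.0696 / l_3 = 0.0696 / 0.024 = 2.9 → 2.900

2.900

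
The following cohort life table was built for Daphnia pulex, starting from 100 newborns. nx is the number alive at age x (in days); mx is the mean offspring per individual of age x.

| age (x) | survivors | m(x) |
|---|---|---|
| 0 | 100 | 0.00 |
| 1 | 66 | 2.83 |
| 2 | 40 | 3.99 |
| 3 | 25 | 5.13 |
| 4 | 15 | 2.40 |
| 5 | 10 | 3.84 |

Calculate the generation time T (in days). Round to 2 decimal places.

lx = nx/n0 = nx/100: 1, 0.66, 0.4, 0.25, 0.15, 0.1
lx·mx: 0, 1.8678, 1.596, 1.2825, 0.36, 0.384 → R0 = 5.4903
x·lx·mx: 0, 1.8678, 3.192, 3.8475, 1.44, 1.92 → Σ = 12.2673
T = 12.2673 / 5.4903 = 2.234359… → 2.23

2.23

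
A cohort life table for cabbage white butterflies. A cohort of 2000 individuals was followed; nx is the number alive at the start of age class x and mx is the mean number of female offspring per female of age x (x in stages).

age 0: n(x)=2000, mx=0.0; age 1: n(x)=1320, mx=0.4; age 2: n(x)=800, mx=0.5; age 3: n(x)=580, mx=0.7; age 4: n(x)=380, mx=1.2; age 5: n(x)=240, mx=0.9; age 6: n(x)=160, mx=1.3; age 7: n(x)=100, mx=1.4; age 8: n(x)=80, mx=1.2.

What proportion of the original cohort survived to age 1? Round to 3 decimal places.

0.660

l_1 = n_1/n_0 = 1320/2000 = 0.66 → 0.660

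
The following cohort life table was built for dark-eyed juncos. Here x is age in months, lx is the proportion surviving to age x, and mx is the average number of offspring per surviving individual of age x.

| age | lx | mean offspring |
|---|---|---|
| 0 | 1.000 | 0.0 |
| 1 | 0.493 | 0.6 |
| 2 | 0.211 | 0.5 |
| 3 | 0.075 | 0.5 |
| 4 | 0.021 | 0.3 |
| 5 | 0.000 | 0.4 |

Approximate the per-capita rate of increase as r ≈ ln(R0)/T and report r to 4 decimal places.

-0.5590

R0 = Σ lx·mx = 0 + 0.2958 + 0.1055 + 0.0375 + 0.0063 + 0 = 0.4451
Σ x·lx·mx = 0.6445; T = 0.6445/0.4451 = 1.44799…
r ≈ ln(R0)/T = ln(0.4451)/1.44799… = -0.559021… → -0.5590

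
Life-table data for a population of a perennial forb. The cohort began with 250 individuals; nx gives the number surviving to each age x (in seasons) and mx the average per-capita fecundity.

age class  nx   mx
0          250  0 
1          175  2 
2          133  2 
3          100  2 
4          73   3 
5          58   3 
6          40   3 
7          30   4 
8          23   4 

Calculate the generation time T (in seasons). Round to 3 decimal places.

3.585

lx = nx/n0 = nx/250: 1, 0.7, 0.532, 0.4, 0.292, 0.232, 0.16, 0.12, 0.092
lx·mx: 0, 1.4, 1.064, 0.8, 0.876, 0.696, 0.48, 0.48, 0.368 → R0 = 6.164
x·lx·mx: 0, 1.4, 2.128, 2.4, 3.504, 3.48, 2.88, 3.36, 2.944 → Σ = 22.096
T = 22.096 / 6.164 = 3.584685… → 3.585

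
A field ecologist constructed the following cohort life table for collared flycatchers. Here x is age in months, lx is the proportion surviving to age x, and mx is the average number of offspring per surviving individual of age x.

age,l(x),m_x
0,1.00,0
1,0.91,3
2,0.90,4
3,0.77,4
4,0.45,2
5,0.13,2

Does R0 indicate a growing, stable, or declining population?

growing

R0 = Σ lx·mx = 0 + 2.73 + 3.6 + 3.08 + 0.9 + 0.26 = 10.57
R0 > 1, so the population is growing.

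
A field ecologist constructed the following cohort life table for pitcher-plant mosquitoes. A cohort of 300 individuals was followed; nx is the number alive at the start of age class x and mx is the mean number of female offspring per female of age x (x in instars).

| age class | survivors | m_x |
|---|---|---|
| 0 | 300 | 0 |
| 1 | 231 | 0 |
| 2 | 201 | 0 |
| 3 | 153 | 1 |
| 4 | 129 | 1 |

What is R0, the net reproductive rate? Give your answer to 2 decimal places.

0.94

lx = nx/n0 = nx/300: 1, 0.77, 0.67, 0.51, 0.43
lx·mx by age: 0, 0, 0, 0.51, 0.43
R0 = Σ lx·mx = 0.94 → 0.94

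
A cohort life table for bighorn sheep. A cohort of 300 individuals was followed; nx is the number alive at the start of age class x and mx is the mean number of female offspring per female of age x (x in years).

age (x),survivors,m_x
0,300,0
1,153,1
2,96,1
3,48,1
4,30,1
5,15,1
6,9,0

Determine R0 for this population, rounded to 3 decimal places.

lx = nx/n0 = nx/300: 1, 0.51, 0.32, 0.16, 0.1, 0.05, 0.03
lx·mx by age: 0, 0.51, 0.32, 0.16, 0.1, 0.05, 0
R0 = Σ lx·mx = 1.14 → 1.140

1.140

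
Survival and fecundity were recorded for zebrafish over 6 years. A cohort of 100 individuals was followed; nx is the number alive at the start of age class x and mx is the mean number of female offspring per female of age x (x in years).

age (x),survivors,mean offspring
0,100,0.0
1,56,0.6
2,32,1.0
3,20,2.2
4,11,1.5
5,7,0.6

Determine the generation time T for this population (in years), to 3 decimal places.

2.430

lx = nx/n0 = nx/100: 1, 0.56, 0.32, 0.2, 0.11, 0.07
lx·mx: 0, 0.336, 0.32, 0.44, 0.165, 0.042 → R0 = 1.303
x·lx·mx: 0, 0.336, 0.64, 1.32, 0.66, 0.21 → Σ = 3.166
T = 3.166 / 1.303 = 2.429777… → 2.430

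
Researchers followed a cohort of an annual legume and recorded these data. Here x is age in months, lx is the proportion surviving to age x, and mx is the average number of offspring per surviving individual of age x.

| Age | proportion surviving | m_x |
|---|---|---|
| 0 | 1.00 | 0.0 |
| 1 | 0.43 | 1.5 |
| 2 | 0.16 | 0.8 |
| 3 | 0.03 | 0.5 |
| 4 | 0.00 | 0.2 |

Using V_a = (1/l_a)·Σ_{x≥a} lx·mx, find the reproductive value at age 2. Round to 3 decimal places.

lx·mx for x ≥ 2: 0.128, 0.015, 0 → sum = 0.143
V_2 = 0.143 / l_2 = 0.143 / 0.16 = 0.89375 → 0.894

0.894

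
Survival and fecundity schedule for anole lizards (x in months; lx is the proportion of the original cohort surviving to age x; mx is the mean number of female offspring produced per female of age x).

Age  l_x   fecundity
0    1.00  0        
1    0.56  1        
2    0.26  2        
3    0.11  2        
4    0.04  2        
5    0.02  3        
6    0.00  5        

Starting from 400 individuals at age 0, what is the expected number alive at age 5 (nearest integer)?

8

Expected survivors = N0 · l_5 = 400 × 0.02 = 8 → 8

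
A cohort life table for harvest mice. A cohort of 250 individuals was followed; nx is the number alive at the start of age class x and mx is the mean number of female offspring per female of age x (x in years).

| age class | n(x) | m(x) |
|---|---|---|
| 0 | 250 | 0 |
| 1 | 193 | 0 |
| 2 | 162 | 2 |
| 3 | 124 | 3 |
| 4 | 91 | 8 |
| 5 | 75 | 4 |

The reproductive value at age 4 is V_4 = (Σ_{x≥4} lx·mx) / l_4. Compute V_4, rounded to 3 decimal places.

lx = nx/n0 = nx/250: 1, 0.772, 0.648, 0.496, 0.364, 0.3
lx·mx for x ≥ 4: 2.912, 1.2 → sum = 4.112
V_4 = 4.112 / l_4 = 4.112 / 0.364 = 11.296703… → 11.297

11.297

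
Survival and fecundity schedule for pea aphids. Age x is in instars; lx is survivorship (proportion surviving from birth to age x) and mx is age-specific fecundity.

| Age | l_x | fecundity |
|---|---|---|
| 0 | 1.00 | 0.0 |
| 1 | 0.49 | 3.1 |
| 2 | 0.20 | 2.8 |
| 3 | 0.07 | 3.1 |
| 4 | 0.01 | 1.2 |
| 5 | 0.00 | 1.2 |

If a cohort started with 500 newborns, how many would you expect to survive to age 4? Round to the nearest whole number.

Expected survivors = N0 · l_4 = 500 × 0.01 = 5 → 5

5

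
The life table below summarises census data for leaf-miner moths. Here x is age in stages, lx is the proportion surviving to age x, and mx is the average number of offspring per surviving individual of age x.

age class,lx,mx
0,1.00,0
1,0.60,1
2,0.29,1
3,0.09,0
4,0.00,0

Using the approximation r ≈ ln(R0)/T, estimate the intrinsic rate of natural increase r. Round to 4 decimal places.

R0 = Σ lx·mx = 0 + 0.6 + 0.29 + 0 + 0 = 0.89
Σ x·lx·mx = 1.18; T = 1.18/0.89 = 1.32584…
r ≈ ln(R0)/T = ln(0.89)/1.32584… = -0.087894… → -0.0879

-0.0879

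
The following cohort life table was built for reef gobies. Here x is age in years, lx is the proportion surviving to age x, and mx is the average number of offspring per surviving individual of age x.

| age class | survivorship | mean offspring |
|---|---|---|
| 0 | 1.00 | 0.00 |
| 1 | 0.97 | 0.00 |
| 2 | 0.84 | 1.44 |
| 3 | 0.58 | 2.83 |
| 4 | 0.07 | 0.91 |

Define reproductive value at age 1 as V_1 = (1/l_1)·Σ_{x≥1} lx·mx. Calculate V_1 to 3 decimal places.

lx·mx for x ≥ 1: 0, 1.2096, 1.6414, 0.0637 → sum = 2.9147
V_1 = 2.9147 / l_1 = 2.9147 / 0.97 = 3.004845… → 3.005

3.005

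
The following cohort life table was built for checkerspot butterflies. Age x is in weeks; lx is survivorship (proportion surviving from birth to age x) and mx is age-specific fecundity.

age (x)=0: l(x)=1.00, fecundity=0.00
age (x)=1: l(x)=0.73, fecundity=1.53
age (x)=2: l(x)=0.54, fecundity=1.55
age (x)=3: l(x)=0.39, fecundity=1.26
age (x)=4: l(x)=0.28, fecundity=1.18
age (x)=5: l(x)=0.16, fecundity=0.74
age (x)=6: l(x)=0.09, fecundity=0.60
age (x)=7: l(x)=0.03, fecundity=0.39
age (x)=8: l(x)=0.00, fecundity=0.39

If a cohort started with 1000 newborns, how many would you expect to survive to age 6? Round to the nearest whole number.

Expected survivors = N0 · l_6 = 1000 × 0.09 = 90 → 90

90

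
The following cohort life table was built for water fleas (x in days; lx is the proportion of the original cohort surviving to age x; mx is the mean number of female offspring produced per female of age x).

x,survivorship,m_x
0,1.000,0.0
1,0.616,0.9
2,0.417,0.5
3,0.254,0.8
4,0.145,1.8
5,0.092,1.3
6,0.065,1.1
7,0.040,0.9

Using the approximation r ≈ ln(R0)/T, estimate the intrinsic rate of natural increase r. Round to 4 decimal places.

0.1395

R0 = Σ lx·mx = 0 + 0.5544 + 0.2085 + 0.2032 + 0.261 + 0.1196 + 0.0715 + 0.036 = 1.4542
Σ x·lx·mx = 3.904; T = 3.904/1.4542 = 2.68464…
r ≈ ln(R0)/T = ln(1.4542)/2.68464… = 0.139481… → 0.1395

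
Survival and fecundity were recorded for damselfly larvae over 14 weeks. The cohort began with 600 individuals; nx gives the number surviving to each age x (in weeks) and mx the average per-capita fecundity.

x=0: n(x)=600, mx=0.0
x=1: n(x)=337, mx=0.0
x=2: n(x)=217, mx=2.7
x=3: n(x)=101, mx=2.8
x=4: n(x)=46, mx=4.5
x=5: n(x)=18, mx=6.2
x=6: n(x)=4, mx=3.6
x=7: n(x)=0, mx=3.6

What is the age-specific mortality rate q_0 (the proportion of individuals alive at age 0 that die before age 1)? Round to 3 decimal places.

0.438

lx = nx/n0 = nx/600: 1, 0.56167…, 0.36167…, 0.16833…, 0.07667…, 0.03, 0.00667…, 0
q_0 = (l_0 − l_1) / l_0 = (1 − 0.561667…) / 1
     = 0.438333… / 1 = 0.438333… → 0.438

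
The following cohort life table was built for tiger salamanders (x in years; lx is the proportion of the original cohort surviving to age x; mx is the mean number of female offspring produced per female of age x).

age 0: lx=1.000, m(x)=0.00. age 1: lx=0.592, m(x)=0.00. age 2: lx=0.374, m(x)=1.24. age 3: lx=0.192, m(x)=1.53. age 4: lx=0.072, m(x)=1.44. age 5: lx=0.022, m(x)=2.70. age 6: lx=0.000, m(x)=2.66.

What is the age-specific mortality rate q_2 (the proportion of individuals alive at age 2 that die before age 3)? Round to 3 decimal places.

q_2 = (l_2 − l_3) / l_2 = (0.374 − 0.192) / 0.374
     = 0.182 / 0.374 = 0.486631… → 0.487

0.487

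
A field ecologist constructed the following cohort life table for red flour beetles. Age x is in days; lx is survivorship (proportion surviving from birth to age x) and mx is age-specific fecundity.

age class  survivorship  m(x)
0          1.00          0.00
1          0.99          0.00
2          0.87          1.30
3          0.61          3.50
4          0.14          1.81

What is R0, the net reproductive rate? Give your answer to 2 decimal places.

lx·mx by age: 0, 0, 1.131, 2.135, 0.2534
R0 = Σ lx·mx = 3.5194 → 3.52

3.52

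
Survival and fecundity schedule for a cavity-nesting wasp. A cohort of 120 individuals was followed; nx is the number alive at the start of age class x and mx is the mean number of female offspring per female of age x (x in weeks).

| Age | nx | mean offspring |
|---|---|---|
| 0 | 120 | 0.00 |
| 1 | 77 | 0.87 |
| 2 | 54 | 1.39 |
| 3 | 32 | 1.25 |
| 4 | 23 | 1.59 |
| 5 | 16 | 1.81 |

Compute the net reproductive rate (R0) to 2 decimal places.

2.06

lx = nx/n0 = nx/120: 1, 0.64167…, 0.45, 0.26667…, 0.19167…, 0.13333…
lx·mx by age: 0, 0.55825…, 0.6255, 0.333333…, 0.30475…, 0.241333…
R0 = Σ lx·mx = 2.063167… → 2.06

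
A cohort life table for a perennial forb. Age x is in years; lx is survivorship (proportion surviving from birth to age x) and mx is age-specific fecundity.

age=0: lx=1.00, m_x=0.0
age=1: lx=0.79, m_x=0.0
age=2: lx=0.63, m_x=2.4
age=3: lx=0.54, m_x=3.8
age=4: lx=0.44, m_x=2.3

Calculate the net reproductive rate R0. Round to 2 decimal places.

4.58

lx·mx by age: 0, 0, 1.512, 2.052, 1.012
R0 = Σ lx·mx = 4.576 → 4.58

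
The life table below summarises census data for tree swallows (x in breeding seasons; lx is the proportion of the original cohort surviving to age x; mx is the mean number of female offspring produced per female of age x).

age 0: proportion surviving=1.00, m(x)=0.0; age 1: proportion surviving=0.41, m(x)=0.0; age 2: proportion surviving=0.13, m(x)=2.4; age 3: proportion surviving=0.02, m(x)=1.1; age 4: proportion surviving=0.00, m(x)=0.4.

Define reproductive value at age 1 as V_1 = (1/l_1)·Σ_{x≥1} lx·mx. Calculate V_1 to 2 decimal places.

lx·mx for x ≥ 1: 0, 0.312, 0.022, 0 → sum = 0.334
V_1 = 0.334 / l_1 = 0.334 / 0.41 = 0.814634… → 0.81

0.81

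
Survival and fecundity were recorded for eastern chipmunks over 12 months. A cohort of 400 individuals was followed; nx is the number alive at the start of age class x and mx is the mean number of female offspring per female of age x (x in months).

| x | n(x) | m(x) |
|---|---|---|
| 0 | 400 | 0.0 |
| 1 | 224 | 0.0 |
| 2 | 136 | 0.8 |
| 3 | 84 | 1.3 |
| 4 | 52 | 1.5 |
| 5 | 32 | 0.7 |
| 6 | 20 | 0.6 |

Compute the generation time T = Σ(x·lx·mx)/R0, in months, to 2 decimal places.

lx = nx/n0 = nx/400: 1, 0.56, 0.34, 0.21, 0.13, 0.08, 0.05
lx·mx: 0, 0, 0.272, 0.273, 0.195, 0.056, 0.03 → R0 = 0.826
x·lx·mx: 0, 0, 0.544, 0.819, 0.78, 0.28, 0.18 → Σ = 2.603
T = 2.603 / 0.826 = 3.151332… → 3.15

3.15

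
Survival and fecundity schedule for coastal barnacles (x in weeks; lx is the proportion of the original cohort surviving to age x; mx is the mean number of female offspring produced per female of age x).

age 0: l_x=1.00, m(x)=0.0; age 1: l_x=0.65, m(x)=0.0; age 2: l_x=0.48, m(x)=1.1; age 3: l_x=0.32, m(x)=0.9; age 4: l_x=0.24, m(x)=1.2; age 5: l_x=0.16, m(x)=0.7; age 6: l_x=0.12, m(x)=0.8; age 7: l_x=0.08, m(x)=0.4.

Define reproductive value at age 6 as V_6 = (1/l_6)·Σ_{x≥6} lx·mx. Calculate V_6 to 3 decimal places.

lx·mx for x ≥ 6: 0.096, 0.032 → sum = 0.128
V_6 = 0.128 / l_6 = 0.128 / 0.12 = 1.066667… → 1.067

1.067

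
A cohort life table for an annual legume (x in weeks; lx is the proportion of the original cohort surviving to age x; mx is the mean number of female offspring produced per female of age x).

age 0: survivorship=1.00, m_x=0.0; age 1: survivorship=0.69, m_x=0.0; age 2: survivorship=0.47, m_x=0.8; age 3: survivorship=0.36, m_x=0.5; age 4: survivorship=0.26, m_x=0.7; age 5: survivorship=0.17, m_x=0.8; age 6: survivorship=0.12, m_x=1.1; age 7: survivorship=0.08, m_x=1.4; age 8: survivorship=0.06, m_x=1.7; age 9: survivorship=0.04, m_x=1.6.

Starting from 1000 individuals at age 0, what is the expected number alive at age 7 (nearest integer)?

80

Expected survivors = N0 · l_7 = 1000 × 0.08 = 80 → 80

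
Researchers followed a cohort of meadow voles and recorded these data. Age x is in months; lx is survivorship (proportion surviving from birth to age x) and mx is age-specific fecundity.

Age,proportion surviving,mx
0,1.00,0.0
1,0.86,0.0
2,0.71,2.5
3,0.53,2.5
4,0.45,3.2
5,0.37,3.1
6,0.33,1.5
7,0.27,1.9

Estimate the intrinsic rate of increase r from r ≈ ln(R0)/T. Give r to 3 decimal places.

0.498

R0 = Σ lx·mx = 0 + 0 + 1.775 + 1.325 + 1.44 + 1.147 + 0.495 + 0.513 = 6.695
Σ x·lx·mx = 25.581; T = 25.581/6.695 = 3.82091…
r ≈ ln(R0)/T = ln(6.695)/3.82091… = 0.49762… → 0.498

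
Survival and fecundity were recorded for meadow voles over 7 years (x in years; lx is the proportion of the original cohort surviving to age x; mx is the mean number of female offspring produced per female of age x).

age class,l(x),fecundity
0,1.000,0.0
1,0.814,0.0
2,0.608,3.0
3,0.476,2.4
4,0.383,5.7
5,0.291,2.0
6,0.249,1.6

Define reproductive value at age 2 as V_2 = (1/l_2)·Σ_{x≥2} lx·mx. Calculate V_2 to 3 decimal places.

lx·mx for x ≥ 2: 1.824, 1.1424, 2.1831, 0.582, 0.3984 → sum = 6.1299
V_2 = 6.1299 / l_2 = 6.1299 / 0.608 = 10.082072… → 10.082

10.082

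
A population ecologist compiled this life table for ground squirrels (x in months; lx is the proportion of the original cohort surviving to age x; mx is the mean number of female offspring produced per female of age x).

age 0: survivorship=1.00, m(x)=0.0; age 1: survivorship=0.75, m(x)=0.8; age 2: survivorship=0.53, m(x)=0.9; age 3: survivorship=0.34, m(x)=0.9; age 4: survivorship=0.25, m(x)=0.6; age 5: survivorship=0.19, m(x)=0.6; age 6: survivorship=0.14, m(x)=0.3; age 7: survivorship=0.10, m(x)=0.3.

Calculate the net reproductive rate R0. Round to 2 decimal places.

1.72

lx·mx by age: 0, 0.6, 0.477, 0.306, 0.15, 0.114, 0.042, 0.03
R0 = Σ lx·mx = 1.719 → 1.72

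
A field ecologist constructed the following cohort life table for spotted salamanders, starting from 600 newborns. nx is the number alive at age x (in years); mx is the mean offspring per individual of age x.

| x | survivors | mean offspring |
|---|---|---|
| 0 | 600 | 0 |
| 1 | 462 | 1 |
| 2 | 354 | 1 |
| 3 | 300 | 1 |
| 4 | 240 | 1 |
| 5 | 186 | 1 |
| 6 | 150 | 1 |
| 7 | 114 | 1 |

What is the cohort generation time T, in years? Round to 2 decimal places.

3.13

lx = nx/n0 = nx/600: 1, 0.77, 0.59, 0.5, 0.4, 0.31, 0.25, 0.19
lx·mx: 0, 0.77, 0.59, 0.5, 0.4, 0.31, 0.25, 0.19 → R0 = 3.01
x·lx·mx: 0, 0.77, 1.18, 1.5, 1.6, 1.55, 1.5, 1.33 → Σ = 9.43
T = 9.43 / 3.01 = 3.13289… → 3.13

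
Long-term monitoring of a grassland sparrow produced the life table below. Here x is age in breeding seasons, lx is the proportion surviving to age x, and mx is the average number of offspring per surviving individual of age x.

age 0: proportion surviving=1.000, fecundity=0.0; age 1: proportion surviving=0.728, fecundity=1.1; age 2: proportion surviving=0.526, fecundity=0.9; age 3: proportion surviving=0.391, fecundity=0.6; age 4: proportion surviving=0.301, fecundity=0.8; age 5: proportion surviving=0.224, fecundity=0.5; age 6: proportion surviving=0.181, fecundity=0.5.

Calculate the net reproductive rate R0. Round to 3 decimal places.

1.952

lx·mx by age: 0, 0.8008, 0.4734, 0.2346, 0.2408, 0.112, 0.0905
R0 = Σ lx·mx = 1.9521 → 1.952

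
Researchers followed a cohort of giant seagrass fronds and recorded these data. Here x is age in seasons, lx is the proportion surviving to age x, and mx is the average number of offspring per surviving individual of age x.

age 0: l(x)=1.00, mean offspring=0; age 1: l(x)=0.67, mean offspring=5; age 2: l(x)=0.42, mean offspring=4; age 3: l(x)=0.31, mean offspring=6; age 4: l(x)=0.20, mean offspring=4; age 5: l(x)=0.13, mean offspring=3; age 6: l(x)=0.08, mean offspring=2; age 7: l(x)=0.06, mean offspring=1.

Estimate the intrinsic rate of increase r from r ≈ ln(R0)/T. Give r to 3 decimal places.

0.933

R0 = Σ lx·mx = 0 + 3.35 + 1.68 + 1.86 + 0.8 + 0.39 + 0.16 + 0.06 = 8.3
Σ x·lx·mx = 18.82; T = 18.82/8.3 = 2.26747…
r ≈ ln(R0)/T = ln(8.3)/2.26747… = 0.93331… → 0.933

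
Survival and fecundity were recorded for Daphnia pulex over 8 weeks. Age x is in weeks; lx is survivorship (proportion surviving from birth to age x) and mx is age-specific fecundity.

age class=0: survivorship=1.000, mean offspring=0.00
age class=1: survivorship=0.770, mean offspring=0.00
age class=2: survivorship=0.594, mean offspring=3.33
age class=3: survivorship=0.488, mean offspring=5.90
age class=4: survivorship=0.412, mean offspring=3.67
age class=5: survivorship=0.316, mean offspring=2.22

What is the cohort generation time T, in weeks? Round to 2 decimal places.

lx·mx: 0, 0, 1.97802, 2.8792, 1.51204, 0.70152 → R0 = 7.07078
x·lx·mx: 0, 0, 3.95604, 8.6376, 6.04816, 3.5076 → Σ = 22.1494
T = 22.1494 / 7.07078 = 3.132526… → 3.13

3.13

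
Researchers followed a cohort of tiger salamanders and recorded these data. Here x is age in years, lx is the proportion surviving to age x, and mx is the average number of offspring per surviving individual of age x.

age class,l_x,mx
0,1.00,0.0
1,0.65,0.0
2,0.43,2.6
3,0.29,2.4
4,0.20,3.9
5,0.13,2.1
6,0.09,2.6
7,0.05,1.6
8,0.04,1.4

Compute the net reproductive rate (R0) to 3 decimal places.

lx·mx by age: 0, 0, 1.118, 0.696, 0.78, 0.273, 0.234, 0.08, 0.056
R0 = Σ lx·mx = 3.237 → 3.237

3.237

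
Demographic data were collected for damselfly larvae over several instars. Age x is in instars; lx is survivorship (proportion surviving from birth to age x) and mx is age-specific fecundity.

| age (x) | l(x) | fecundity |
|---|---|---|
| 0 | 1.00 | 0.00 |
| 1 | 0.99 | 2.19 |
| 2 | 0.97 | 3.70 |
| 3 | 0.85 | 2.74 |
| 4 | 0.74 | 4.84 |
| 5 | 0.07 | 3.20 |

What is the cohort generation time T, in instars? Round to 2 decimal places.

lx·mx: 0, 2.1681, 3.589, 2.329, 3.5816, 0.224 → R0 = 11.8917
x·lx·mx: 0, 2.1681, 7.178, 6.987, 14.3264, 1.12 → Σ = 31.7795
T = 31.7795 / 11.8917 = 2.67241… → 2.67

2.67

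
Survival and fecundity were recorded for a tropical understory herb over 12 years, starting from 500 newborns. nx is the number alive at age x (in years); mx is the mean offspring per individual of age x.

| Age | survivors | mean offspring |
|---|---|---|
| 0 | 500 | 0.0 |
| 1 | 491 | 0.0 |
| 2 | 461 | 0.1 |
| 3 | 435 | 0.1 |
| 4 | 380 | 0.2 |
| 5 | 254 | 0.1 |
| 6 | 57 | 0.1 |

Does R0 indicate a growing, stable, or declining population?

declining

lx = nx/n0 = nx/500: 1, 0.982, 0.922, 0.87, 0.76, 0.508, 0.114
R0 = Σ lx·mx = 0 + 0 + 0.0922 + 0.087 + 0.152 + 0.0508 + 0.0114 = 0.3934
R0 < 1, so the population is declining.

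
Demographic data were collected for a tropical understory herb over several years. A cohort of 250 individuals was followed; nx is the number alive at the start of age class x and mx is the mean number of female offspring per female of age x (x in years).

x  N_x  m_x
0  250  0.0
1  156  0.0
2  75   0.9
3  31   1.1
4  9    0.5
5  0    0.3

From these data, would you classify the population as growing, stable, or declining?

declining

lx = nx/n0 = nx/250: 1, 0.624, 0.3, 0.124, 0.036, 0
R0 = Σ lx·mx = 0 + 0 + 0.27 + 0.1364 + 0.018 + 0 = 0.4244
R0 < 1, so the population is declining.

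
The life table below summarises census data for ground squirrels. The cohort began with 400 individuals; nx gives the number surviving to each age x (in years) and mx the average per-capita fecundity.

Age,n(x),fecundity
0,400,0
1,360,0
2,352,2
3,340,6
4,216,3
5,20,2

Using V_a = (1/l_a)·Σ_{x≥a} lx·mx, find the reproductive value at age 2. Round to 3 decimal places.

lx = nx/n0 = nx/400: 1, 0.9, 0.88, 0.85, 0.54, 0.05
lx·mx for x ≥ 2: 1.76, 5.1, 1.62, 0.1 → sum = 8.58
V_2 = 8.58 / l_2 = 8.58 / 0.88 = 9.75 → 9.750

9.750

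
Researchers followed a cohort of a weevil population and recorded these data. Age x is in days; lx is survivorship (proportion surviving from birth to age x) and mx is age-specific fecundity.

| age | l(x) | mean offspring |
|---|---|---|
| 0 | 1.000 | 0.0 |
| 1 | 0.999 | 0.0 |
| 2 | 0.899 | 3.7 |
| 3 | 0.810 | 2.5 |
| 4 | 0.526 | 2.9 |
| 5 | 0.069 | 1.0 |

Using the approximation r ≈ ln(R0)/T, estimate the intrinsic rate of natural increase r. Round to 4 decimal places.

0.7021

R0 = Σ lx·mx = 0 + 0 + 3.3263 + 2.025 + 1.5254 + 0.069 = 6.9457
Σ x·lx·mx = 19.1742; T = 19.1742/6.9457 = 2.76059…
r ≈ ln(R0)/T = ln(6.9457)/2.76059… = 0.702069… → 0.7021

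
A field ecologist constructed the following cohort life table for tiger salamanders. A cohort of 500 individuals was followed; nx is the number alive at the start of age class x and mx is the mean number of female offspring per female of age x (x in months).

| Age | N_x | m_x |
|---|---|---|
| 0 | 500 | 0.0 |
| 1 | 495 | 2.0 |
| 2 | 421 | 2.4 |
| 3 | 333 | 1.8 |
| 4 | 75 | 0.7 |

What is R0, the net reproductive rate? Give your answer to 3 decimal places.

5.305

lx = nx/n0 = nx/500: 1, 0.99, 0.842, 0.666, 0.15
lx·mx by age: 0, 1.98, 2.0208, 1.1988, 0.105
R0 = Σ lx·mx = 5.3046 → 5.305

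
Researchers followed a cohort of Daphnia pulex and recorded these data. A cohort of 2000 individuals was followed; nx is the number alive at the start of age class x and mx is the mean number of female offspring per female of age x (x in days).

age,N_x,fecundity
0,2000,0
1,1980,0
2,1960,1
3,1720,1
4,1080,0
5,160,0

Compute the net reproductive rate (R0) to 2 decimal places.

1.84

lx = nx/n0 = nx/2000: 1, 0.99, 0.98, 0.86, 0.54, 0.08
lx·mx by age: 0, 0, 0.98, 0.86, 0, 0
R0 = Σ lx·mx = 1.84 → 1.84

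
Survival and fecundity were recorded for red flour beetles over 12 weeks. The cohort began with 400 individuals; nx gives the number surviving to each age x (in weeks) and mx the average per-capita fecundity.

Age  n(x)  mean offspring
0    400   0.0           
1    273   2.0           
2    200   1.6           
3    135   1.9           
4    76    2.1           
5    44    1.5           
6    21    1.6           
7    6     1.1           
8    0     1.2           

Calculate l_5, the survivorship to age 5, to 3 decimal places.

0.110

l_5 = n_5/n_0 = 44/400 = 0.11 → 0.110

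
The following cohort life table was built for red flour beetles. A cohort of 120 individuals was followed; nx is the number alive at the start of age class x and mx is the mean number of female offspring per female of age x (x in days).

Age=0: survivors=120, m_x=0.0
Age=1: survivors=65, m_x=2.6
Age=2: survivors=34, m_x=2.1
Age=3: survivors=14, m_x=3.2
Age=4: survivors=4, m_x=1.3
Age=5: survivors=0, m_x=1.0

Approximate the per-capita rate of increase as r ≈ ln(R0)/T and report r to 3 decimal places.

0.550

lx = nx/n0 = nx/120: 1, 0.54167…, 0.28333…, 0.11667…, 0.03333…, 0
R0 = Σ lx·mx = 0 + 1.40833… + 0.595… + 0.37333… + 0.04333… + 0 = 2.42…
Σ x·lx·mx = 3.891667…; T = 3.891667…/2.42… = 1.60813…
r ≈ ln(R0)/T = ln(2.42…)/1.60813… = 0.54956… → 0.550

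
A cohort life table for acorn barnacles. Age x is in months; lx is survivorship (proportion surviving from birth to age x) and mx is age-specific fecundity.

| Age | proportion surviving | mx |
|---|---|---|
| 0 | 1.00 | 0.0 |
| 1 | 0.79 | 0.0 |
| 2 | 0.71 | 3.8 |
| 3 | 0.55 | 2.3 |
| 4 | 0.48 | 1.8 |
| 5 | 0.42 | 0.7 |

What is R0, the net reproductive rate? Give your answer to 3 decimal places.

5.121

lx·mx by age: 0, 0, 2.698, 1.265, 0.864, 0.294
R0 = Σ lx·mx = 5.121 → 5.121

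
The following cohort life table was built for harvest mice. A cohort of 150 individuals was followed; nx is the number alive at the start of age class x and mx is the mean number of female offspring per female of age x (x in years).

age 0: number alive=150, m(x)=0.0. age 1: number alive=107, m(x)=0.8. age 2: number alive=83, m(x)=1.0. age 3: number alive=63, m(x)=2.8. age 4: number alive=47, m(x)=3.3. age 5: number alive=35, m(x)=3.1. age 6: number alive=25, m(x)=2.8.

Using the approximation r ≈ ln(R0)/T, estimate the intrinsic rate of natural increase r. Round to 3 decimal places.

0.433

lx = nx/n0 = nx/150: 1, 0.71333…, 0.55333…, 0.42, 0.31333…, 0.23333…, 0.16667…
R0 = Σ lx·mx = 0 + 0.57067… + 0.55333… + 1.176 + 1.034… + 0.72333… + 0.46667… = 4.524…
Σ x·lx·mx = 15.758…; T = 15.758…/4.524… = 3.4832…
r ≈ ln(R0)/T = ln(4.524…)/3.4832… = 0.43334… → 0.433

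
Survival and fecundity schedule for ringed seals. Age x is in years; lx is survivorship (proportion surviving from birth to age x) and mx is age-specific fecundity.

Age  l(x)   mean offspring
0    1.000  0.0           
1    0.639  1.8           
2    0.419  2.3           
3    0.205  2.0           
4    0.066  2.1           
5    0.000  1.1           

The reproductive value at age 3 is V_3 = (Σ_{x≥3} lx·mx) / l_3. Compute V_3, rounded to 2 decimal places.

2.68

lx·mx for x ≥ 3: 0.41, 0.1386, 0 → sum = 0.5486
V_3 = 0.5486 / l_3 = 0.5486 / 0.205 = 2.676098… → 2.68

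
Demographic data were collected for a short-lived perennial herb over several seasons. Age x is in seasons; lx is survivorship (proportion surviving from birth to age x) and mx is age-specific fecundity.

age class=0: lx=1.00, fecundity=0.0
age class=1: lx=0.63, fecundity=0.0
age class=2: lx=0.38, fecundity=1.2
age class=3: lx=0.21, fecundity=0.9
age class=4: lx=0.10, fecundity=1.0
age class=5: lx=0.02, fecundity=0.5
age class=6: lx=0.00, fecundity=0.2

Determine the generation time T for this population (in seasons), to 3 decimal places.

lx·mx: 0, 0, 0.456, 0.189, 0.1, 0.01, 0 → R0 = 0.755
x·lx·mx: 0, 0, 0.912, 0.567, 0.4, 0.05, 0 → Σ = 1.929
T = 1.929 / 0.755 = 2.554967… → 2.555

2.555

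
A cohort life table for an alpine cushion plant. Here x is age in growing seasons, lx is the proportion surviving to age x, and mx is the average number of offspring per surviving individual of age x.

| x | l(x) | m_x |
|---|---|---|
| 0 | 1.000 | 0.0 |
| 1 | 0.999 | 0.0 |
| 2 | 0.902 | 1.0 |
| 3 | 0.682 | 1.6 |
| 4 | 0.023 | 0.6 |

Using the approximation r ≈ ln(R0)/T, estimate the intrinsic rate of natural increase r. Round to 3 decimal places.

R0 = Σ lx·mx = 0 + 0 + 0.902 + 1.0912 + 0.0138 = 2.007
Σ x·lx·mx = 5.1328; T = 5.1328/2.007 = 2.55745…
r ≈ ln(R0)/T = ln(2.007)/2.55745… = 0.2724… → 0.272

0.272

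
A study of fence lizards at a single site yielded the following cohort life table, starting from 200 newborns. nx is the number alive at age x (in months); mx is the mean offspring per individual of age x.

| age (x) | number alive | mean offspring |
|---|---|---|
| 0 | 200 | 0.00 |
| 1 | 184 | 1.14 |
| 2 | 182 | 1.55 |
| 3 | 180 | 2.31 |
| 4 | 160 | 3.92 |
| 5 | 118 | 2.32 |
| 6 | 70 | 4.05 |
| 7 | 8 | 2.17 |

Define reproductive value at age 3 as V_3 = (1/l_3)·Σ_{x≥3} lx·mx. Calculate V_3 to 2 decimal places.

8.99

lx = nx/n0 = nx/200: 1, 0.92, 0.91, 0.9, 0.8, 0.59, 0.35, 0.04
lx·mx for x ≥ 3: 2.079, 3.136, 1.3688, 1.4175, 0.0868 → sum = 8.0881
V_3 = 8.0881 / l_3 = 8.0881 / 0.9 = 8.986778… → 8.99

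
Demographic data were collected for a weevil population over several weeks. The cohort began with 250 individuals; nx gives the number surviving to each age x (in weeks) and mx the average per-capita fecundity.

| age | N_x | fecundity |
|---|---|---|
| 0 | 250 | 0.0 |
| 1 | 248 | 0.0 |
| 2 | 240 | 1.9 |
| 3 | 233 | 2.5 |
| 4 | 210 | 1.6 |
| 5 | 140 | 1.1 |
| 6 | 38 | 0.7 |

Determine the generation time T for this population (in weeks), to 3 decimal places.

3.172

lx = nx/n0 = nx/250: 1, 0.992, 0.96, 0.932, 0.84, 0.56, 0.152
lx·mx: 0, 0, 1.824, 2.33, 1.344, 0.616, 0.1064 → R0 = 6.2204
x·lx·mx: 0, 0, 3.648, 6.99, 5.376, 3.08, 0.6384 → Σ = 19.7324
T = 19.7324 / 6.2204 = 3.172208… → 3.172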